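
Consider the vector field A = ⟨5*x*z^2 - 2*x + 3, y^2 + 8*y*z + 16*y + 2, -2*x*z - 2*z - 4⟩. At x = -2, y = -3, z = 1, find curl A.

(∇×A)₁ = ∂A₃/∂y − ∂A₂/∂z = -8*y
(∇×A)₂ = ∂A₁/∂z − ∂A₃/∂x = 10*x*z + 2*z
(∇×A)₃ = ∂A₂/∂x − ∂A₁/∂y = 0
∇×A = (-8*y, 10*x*z + 2*z, 0)
At (-2, -3, 1): (24, -18, 0).

(24, -18, 0)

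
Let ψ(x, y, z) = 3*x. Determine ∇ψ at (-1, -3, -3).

(3, 0, 0)

∂ψ/∂x = 3
∂ψ/∂y = 0
∂ψ/∂z = 0
∇ψ = (3, 0, 0)
At (-1, -3, -3): (3, 0, 0).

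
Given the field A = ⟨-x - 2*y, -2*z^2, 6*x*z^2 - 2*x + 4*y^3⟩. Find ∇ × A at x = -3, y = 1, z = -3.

(0, -52, 2)

(∇×A)₁ = ∂A₃/∂y − ∂A₂/∂z = 12*y^2 + 4*z
(∇×A)₂ = ∂A₁/∂z − ∂A₃/∂x = -6*z^2 + 2
(∇×A)₃ = ∂A₂/∂x − ∂A₁/∂y = 2
∇×A = (12*y^2 + 4*z, -6*z^2 + 2, 2)
At (-3, 1, -3): (0, -52, 2).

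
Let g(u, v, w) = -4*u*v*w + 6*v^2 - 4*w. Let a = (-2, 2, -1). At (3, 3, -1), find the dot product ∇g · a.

112

∂g/∂u = -4*v*w
∂g/∂v = -4*u*w + 12*v
∂g/∂w = -4*u*v - 4
∇g at (3, 3, -1) = (12, 48, -40)
∇g · a = (12)(-2) + (48)(2) + (-40)(-1) = 112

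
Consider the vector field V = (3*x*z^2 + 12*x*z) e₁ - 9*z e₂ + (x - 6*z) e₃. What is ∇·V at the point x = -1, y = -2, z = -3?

∂V₁/∂x = 3*z^2 + 12*z
∂V₂/∂y = 0
∂V₃/∂z = -6
∇·V = 3*z^2 + 12*z - 6
At (-1, -2, -3): -15.

-15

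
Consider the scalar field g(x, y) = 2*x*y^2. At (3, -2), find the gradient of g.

(8, -24)

∂g/∂x = 2*y^2
∂g/∂y = 4*x*y
∇g = (2*y^2, 4*x*y)
At (3, -2): (8, -24).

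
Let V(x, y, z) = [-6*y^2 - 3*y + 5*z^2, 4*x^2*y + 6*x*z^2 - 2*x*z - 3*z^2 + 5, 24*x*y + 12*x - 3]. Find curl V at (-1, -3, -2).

(-62, 40, 19)

(∇×V)₁ = ∂V₃/∂y − ∂V₂/∂z = -12*x*z + 26*x + 6*z
(∇×V)₂ = ∂V₁/∂z − ∂V₃/∂x = -24*y + 10*z - 12
(∇×V)₃ = ∂V₂/∂x − ∂V₁/∂y = 8*x*y + 12*y + 6*z^2 - 2*z + 3
∇×V = (-12*x*z + 26*x + 6*z, -24*y + 10*z - 12, 8*x*y + 12*y + 6*z^2 - 2*z + 3)
At (-1, -3, -2): (-62, 40, 19).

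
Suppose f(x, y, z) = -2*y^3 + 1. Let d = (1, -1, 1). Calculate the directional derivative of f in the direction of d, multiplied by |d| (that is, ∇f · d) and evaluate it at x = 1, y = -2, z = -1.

∂f/∂x = 0
∂f/∂y = -6*y^2
∂f/∂z = 0
∇f at (1, -2, -1) = (0, -24, 0)
∇f · d = (0)(1) + (-24)(-1) + (0)(1) = 24

24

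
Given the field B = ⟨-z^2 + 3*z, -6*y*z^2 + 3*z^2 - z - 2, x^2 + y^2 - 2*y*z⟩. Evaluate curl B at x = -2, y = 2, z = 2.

(∇×B)₁ = ∂B₃/∂y − ∂B₂/∂z = 12*y*z + 2*y - 8*z + 1
(∇×B)₂ = ∂B₁/∂z − ∂B₃/∂x = -2*x - 2*z + 3
(∇×B)₃ = ∂B₂/∂x − ∂B₁/∂y = 0
∇×B = (12*y*z + 2*y - 8*z + 1, -2*x - 2*z + 3, 0)
At (-2, 2, 2): (37, 3, 0).

(37, 3, 0)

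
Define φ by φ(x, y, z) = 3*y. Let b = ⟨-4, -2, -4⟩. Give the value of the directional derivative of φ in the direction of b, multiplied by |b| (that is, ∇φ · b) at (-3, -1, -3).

∂φ/∂x = 0
∂φ/∂y = 3
∂φ/∂z = 0
∇φ at (-3, -1, -3) = (0, 3, 0)
∇φ · b = (0)(-4) + (3)(-2) + (0)(-4) = -6

-6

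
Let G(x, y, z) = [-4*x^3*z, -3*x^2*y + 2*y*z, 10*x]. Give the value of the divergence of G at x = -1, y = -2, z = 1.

∂G₁/∂x = -12*x^2*z
∂G₂/∂y = -3*x^2 + 2*z
∂G₃/∂z = 0
∇·G = -12*x^2*z - 3*x^2 + 2*z
At (-1, -2, 1): -13.

-13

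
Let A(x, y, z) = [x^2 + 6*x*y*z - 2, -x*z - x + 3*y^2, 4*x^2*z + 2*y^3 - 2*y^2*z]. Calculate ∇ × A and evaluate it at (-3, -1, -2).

(∇×A)₁ = ∂A₃/∂y − ∂A₂/∂z = x + 6*y^2 - 4*y*z
(∇×A)₂ = ∂A₁/∂z − ∂A₃/∂x = 6*x*y - 8*x*z
(∇×A)₃ = ∂A₂/∂x − ∂A₁/∂y = -6*x*z - z - 1
∇×A = (x + 6*y^2 - 4*y*z, 6*x*y - 8*x*z, -6*x*z - z - 1)
At (-3, -1, -2): (-5, -30, -35).

(-5, -30, -35)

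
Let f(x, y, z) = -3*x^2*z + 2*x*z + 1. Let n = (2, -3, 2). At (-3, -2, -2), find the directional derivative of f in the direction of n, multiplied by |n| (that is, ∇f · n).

-146

∂f/∂x = -6*x*z + 2*z
∂f/∂y = 0
∂f/∂z = -3*x^2 + 2*x
∇f at (-3, -2, -2) = (-40, 0, -33)
∇f · n = (-40)(2) + (0)(-3) + (-33)(2) = -146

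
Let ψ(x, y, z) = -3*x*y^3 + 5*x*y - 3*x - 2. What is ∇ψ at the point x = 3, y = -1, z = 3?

∂ψ/∂x = -3*y^3 + 5*y - 3
∂ψ/∂y = -9*x*y^2 + 5*x
∂ψ/∂z = 0
∇ψ = (-3*y^3 + 5*y - 3, -9*x*y^2 + 5*x, 0)
At (3, -1, 3): (-5, -12, 0).

(-5, -12, 0)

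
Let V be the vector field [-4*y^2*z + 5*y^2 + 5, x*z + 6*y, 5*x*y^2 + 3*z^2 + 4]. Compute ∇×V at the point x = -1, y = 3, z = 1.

(-29, -81, -5)

(∇×V)₁ = ∂V₃/∂y − ∂V₂/∂z = 10*x*y - x
(∇×V)₂ = ∂V₁/∂z − ∂V₃/∂x = -9*y^2
(∇×V)₃ = ∂V₂/∂x − ∂V₁/∂y = 8*y*z - 10*y + z
∇×V = (10*x*y - x, -9*y^2, 8*y*z - 10*y + z)
At (-1, 3, 1): (-29, -81, -5).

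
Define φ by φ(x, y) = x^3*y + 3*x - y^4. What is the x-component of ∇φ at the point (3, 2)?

57

(∇φ)_1 = ∂φ/∂x = 3*x^2*y + 3
At (3, 2): 57.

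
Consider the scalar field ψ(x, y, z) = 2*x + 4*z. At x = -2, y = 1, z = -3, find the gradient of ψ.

∂ψ/∂x = 2
∂ψ/∂y = 0
∂ψ/∂z = 4
∇ψ = (2, 0, 4)
At (-2, 1, -3): (2, 0, 4).

(2, 0, 4)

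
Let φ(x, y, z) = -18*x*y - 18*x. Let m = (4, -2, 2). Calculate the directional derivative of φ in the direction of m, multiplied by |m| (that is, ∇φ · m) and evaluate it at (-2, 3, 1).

∂φ/∂x = -18*y - 18
∂φ/∂y = -18*x
∂φ/∂z = 0
∇φ at (-2, 3, 1) = (-72, 36, 0)
∇φ · m = (-72)(4) + (36)(-2) + (0)(2) = -360

-360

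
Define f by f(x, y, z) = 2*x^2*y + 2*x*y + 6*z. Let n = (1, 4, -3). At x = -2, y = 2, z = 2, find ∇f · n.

∂f/∂x = 4*x*y + 2*y
∂f/∂y = 2*x^2 + 2*x
∂f/∂z = 6
∇f at (-2, 2, 2) = (-12, 4, 6)
∇f · n = (-12)(1) + (4)(4) + (6)(-3) = -14

-14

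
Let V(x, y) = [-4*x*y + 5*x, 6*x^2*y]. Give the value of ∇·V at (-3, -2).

∂V₁/∂x = -4*y + 5
∂V₂/∂y = 6*x^2
∇·V = 6*x^2 - 4*y + 5
At (-3, -2): 67.

67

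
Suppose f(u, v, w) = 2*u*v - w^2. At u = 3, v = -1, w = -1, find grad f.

(-2, 6, 2)

∂f/∂u = 2*v
∂f/∂v = 2*u
∂f/∂w = -2*w
∇f = (2*v, 2*u, -2*w)
At (3, -1, -1): (-2, 6, 2).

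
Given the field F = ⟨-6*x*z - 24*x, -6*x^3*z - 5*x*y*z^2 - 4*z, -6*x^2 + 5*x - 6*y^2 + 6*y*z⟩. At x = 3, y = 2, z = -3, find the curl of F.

(∇×F)₁ = ∂F₃/∂y − ∂F₂/∂z = 6*x^3 + 10*x*y*z - 12*y + 6*z + 4
(∇×F)₂ = ∂F₁/∂z − ∂F₃/∂x = 6*x - 5
(∇×F)₃ = ∂F₂/∂x − ∂F₁/∂y = -18*x^2*z - 5*y*z^2
∇×F = (6*x^3 + 10*x*y*z - 12*y + 6*z + 4, 6*x - 5, -18*x^2*z - 5*y*z^2)
At (3, 2, -3): (-56, 13, 396).

(-56, 13, 396)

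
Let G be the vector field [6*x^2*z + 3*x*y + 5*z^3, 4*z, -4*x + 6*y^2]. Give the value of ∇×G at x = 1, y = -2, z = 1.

(∇×G)₁ = ∂G₃/∂y − ∂G₂/∂z = 12*y - 4
(∇×G)₂ = ∂G₁/∂z − ∂G₃/∂x = 6*x^2 + 15*z^2 + 4
(∇×G)₃ = ∂G₂/∂x − ∂G₁/∂y = -3*x
∇×G = (12*y - 4, 6*x^2 + 15*z^2 + 4, -3*x)
At (1, -2, 1): (-28, 25, -3).

(-28, 25, -3)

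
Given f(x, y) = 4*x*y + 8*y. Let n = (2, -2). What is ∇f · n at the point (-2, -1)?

-8

∂f/∂x = 4*y
∂f/∂y = 4*x + 8
∇f at (-2, -1) = (-4, 0)
∇f · n = (-4)(2) + (0)(-2) = -8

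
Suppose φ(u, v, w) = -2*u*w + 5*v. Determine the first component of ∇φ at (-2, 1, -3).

6

(∇φ)_1 = ∂φ/∂u = -2*w
At (-2, 1, -3): 6.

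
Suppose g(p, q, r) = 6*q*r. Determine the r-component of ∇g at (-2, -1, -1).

(∇g)_3 = ∂g/∂r = 6*q
At (-2, -1, -1): -6.

-6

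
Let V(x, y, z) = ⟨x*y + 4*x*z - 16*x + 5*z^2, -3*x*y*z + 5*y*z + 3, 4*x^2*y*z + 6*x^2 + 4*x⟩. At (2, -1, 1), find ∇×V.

(15, 6, 1)

(∇×V)₁ = ∂V₃/∂y − ∂V₂/∂z = 4*x^2*z + 3*x*y - 5*y
(∇×V)₂ = ∂V₁/∂z − ∂V₃/∂x = -8*x*y*z - 8*x + 10*z - 4
(∇×V)₃ = ∂V₂/∂x − ∂V₁/∂y = -x - 3*y*z
∇×V = (4*x^2*z + 3*x*y - 5*y, -8*x*y*z - 8*x + 10*z - 4, -x - 3*y*z)
At (2, -1, 1): (15, 6, 1).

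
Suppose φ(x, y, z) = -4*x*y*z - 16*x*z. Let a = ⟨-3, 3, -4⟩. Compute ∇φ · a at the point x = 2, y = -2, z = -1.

∂φ/∂x = -4*y*z - 16*z
∂φ/∂y = -4*x*z
∂φ/∂z = -4*x*y - 16*x
∇φ at (2, -2, -1) = (8, 8, -16)
∇φ · a = (8)(-3) + (8)(3) + (-16)(-4) = 64

64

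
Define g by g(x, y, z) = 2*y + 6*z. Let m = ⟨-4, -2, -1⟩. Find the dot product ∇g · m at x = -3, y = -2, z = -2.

-10

∂g/∂x = 0
∂g/∂y = 2
∂g/∂z = 6
∇g at (-3, -2, -2) = (0, 2, 6)
∇g · m = (0)(-4) + (2)(-2) + (6)(-1) = -10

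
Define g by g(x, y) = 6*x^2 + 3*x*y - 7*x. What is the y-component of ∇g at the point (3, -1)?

(∇g)_2 = ∂g/∂y = 3*x
At (3, -1): 9.

9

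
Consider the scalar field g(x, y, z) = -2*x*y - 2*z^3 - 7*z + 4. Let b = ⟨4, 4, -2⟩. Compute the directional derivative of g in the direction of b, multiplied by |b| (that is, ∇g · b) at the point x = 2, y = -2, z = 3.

∂g/∂x = -2*y
∂g/∂y = -2*x
∂g/∂z = -6*z^2 - 7
∇g at (2, -2, 3) = (4, -4, -61)
∇g · b = (4)(4) + (-4)(4) + (-61)(-2) = 122

122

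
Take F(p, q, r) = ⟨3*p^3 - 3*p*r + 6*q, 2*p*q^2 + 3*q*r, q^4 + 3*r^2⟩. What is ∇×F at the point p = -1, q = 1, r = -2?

(∇×F)₁ = ∂F₃/∂q − ∂F₂/∂r = 4*q^3 - 3*q
(∇×F)₂ = ∂F₁/∂r − ∂F₃/∂p = -3*p
(∇×F)₃ = ∂F₂/∂p − ∂F₁/∂q = 2*q^2 - 6
∇×F = (4*q^3 - 3*q, -3*p, 2*q^2 - 6)
At (-1, 1, -2): (1, 3, -4).

(1, 3, -4)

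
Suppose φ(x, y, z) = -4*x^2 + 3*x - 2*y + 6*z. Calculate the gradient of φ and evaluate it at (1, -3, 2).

(-5, -2, 6)

∂φ/∂x = -8*x + 3
∂φ/∂y = -2
∂φ/∂z = 6
∇φ = (-8*x + 3, -2, 6)
At (1, -3, 2): (-5, -2, 6).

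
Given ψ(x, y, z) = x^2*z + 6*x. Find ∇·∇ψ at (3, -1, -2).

∂²ψ/∂x² = 2*z
∂²ψ/∂y² = 0
∂²ψ/∂z² = 0
∇²ψ = 2*z
At (3, -1, -2): -4.

-4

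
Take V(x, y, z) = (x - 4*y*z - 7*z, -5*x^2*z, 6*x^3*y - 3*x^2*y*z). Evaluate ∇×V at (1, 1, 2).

(5, -17, -12)

(∇×V)₁ = ∂V₃/∂y − ∂V₂/∂z = 6*x^3 - 3*x^2*z + 5*x^2
(∇×V)₂ = ∂V₁/∂z − ∂V₃/∂x = -18*x^2*y + 6*x*y*z - 4*y - 7
(∇×V)₃ = ∂V₂/∂x − ∂V₁/∂y = -10*x*z + 4*z
∇×V = (6*x^3 - 3*x^2*z + 5*x^2, -18*x^2*y + 6*x*y*z - 4*y - 7, -10*x*z + 4*z)
At (1, 1, 2): (5, -17, -12).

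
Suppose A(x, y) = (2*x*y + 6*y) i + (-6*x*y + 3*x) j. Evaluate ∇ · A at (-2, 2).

16

∂A₁/∂x = 2*y
∂A₂/∂y = -6*x
∇·A = -6*x + 2*y
At (-2, 2): 16.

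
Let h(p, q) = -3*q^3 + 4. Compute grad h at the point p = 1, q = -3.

∂h/∂p = 0
∂h/∂q = -9*q^2
∇h = (0, -9*q^2)
At (1, -3): (0, -81).

(0, -81)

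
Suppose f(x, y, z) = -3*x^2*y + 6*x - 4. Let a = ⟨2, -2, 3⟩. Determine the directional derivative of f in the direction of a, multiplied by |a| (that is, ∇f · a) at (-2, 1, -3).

60

∂f/∂x = -6*x*y + 6
∂f/∂y = -3*x^2
∂f/∂z = 0
∇f at (-2, 1, -3) = (18, -12, 0)
∇f · a = (18)(2) + (-12)(-2) + (0)(3) = 60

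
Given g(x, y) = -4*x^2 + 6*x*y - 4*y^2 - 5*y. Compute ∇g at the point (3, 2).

(-12, -3)

∂g/∂x = -8*x + 6*y
∂g/∂y = 6*x - 8*y - 5
∇g = (-8*x + 6*y, 6*x - 8*y - 5)
At (3, 2): (-12, -3).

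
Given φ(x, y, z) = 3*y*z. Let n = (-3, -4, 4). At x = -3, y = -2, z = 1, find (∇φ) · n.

-36

∂φ/∂x = 0
∂φ/∂y = 3*z
∂φ/∂z = 3*y
∇φ at (-3, -2, 1) = (0, 3, -6)
∇φ · n = (0)(-3) + (3)(-4) + (-6)(4) = -36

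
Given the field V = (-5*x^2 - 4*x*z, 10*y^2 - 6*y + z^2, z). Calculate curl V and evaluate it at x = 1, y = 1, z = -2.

(4, -4, 0)

(∇×V)₁ = ∂V₃/∂y − ∂V₂/∂z = -2*z
(∇×V)₂ = ∂V₁/∂z − ∂V₃/∂x = -4*x
(∇×V)₃ = ∂V₂/∂x − ∂V₁/∂y = 0
∇×V = (-2*z, -4*x, 0)
At (1, 1, -2): (4, -4, 0).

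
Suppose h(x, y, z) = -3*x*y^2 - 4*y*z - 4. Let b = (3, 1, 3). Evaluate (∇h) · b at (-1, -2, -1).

∂h/∂x = -3*y^2
∂h/∂y = -6*x*y - 4*z
∂h/∂z = -4*y
∇h at (-1, -2, -1) = (-12, -8, 8)
∇h · b = (-12)(3) + (-8)(1) + (8)(3) = -20

-20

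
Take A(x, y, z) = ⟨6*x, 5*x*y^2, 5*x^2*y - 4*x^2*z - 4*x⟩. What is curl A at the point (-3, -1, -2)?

(∇×A)₁ = ∂A₃/∂y − ∂A₂/∂z = 5*x^2
(∇×A)₂ = ∂A₁/∂z − ∂A₃/∂x = -10*x*y + 8*x*z + 4
(∇×A)₃ = ∂A₂/∂x − ∂A₁/∂y = 5*y^2
∇×A = (5*x^2, -10*x*y + 8*x*z + 4, 5*y^2)
At (-3, -1, -2): (45, 22, 5).

(45, 22, 5)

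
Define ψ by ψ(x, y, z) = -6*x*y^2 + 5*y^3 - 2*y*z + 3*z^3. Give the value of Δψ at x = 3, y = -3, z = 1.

∂²ψ/∂x² = 0
∂²ψ/∂y² = 6*(-2*x + 5*y)
∂²ψ/∂z² = 18*z
∇²ψ = -12*x + 30*y + 18*z
At (3, -3, 1): -108.

-108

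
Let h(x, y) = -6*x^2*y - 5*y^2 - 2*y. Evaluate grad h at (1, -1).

∂h/∂x = -12*x*y
∂h/∂y = -6*x^2 - 10*y - 2
∇h = (-12*x*y, -6*x^2 - 10*y - 2)
At (1, -1): (12, 2).

(12, 2)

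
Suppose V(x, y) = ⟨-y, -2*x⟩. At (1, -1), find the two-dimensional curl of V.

-1

∂V₂/∂x = -2
∂V₁/∂y = -1
Scalar curl = -1
At (1, -1): -1.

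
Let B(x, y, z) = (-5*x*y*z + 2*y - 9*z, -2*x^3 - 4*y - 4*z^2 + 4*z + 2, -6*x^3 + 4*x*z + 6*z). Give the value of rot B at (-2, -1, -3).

(∇×B)₁ = ∂B₃/∂y − ∂B₂/∂z = 8*z - 4
(∇×B)₂ = ∂B₁/∂z − ∂B₃/∂x = 18*x^2 - 5*x*y - 4*z - 9
(∇×B)₃ = ∂B₂/∂x − ∂B₁/∂y = -6*x^2 + 5*x*z - 2
∇×B = (8*z - 4, 18*x^2 - 5*x*y - 4*z - 9, -6*x^2 + 5*x*z - 2)
At (-2, -1, -3): (-28, 65, 4).

(-28, 65, 4)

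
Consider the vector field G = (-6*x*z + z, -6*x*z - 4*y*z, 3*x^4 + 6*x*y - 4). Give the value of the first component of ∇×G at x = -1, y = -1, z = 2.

(∇×G)_1 = ∂G₃/∂y − ∂G₂/∂z
= 6*x − (-6*x - 4*y)
= 12*x + 4*y
At (-1, -1, 2): -16.

-16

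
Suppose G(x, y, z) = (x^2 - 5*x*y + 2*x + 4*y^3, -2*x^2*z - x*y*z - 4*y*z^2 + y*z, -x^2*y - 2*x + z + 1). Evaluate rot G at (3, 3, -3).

(-57, 20, -48)

(∇×G)₁ = ∂G₃/∂y − ∂G₂/∂z = x^2 + x*y + 8*y*z - y
(∇×G)₂ = ∂G₁/∂z − ∂G₃/∂x = 2*x*y + 2
(∇×G)₃ = ∂G₂/∂x − ∂G₁/∂y = -4*x*z + 5*x - 12*y^2 - y*z
∇×G = (x^2 + x*y + 8*y*z - y, 2*x*y + 2, -4*x*z + 5*x - 12*y^2 - y*z)
At (3, 3, -3): (-57, 20, -48).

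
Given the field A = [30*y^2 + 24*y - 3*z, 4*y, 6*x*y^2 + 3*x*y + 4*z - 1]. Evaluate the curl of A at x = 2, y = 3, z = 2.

(78, -66, -204)

(∇×A)₁ = ∂A₃/∂y − ∂A₂/∂z = 12*x*y + 3*x
(∇×A)₂ = ∂A₁/∂z − ∂A₃/∂x = -6*y^2 - 3*y - 3
(∇×A)₃ = ∂A₂/∂x − ∂A₁/∂y = -60*y - 24
∇×A = (12*x*y + 3*x, -6*y^2 - 3*y - 3, -60*y - 24)
At (2, 3, 2): (78, -66, -204).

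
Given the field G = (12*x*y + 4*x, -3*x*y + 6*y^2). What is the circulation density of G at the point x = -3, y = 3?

27

∂G₂/∂x = -3*y
∂G₁/∂y = 12*x
Scalar curl = -12*x - 3*y
At (-3, 3): 27.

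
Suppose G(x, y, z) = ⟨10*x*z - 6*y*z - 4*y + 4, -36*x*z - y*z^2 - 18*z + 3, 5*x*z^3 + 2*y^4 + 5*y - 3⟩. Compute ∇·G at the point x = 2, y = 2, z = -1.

19

∂G₁/∂x = 10*z
∂G₂/∂y = -z^2
∂G₃/∂z = 15*x*z^2
∇·G = 15*x*z^2 - z^2 + 10*z
At (2, 2, -1): 19.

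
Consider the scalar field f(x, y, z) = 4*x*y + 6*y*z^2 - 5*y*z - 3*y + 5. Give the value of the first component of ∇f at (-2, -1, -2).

-4

(∇f)_1 = ∂f/∂x = 4*y
At (-2, -1, -2): -4.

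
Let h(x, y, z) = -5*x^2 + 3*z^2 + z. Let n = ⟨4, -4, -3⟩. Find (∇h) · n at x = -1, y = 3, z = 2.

1

∂h/∂x = -10*x
∂h/∂y = 0
∂h/∂z = 6*z + 1
∇h at (-1, 3, 2) = (10, 0, 13)
∇h · n = (10)(4) + (0)(-4) + (13)(-3) = 1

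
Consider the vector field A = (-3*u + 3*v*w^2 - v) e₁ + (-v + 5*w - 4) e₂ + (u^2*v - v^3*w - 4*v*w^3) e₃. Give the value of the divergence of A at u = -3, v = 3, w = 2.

∂A₁/∂u = -3
∂A₂/∂v = -1
∂A₃/∂w = -v^3 - 12*v*w^2
∇·A = -v^3 - 12*v*w^2 - 4
At (-3, 3, 2): -175.

-175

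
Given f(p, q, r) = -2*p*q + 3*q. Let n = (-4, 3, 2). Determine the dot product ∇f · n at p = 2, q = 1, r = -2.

∂f/∂p = -2*q
∂f/∂q = -2*p + 3
∂f/∂r = 0
∇f at (2, 1, -2) = (-2, -1, 0)
∇f · n = (-2)(-4) + (-1)(3) + (0)(2) = 5

5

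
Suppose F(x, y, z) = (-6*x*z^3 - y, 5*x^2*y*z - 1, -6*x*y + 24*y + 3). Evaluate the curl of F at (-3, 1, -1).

(-3, 60, 31)

(∇×F)₁ = ∂F₃/∂y − ∂F₂/∂z = -5*x^2*y - 6*x + 24
(∇×F)₂ = ∂F₁/∂z − ∂F₃/∂x = -18*x*z^2 + 6*y
(∇×F)₃ = ∂F₂/∂x − ∂F₁/∂y = 10*x*y*z + 1
∇×F = (-5*x^2*y - 6*x + 24, -18*x*z^2 + 6*y, 10*x*y*z + 1)
At (-3, 1, -1): (-3, 60, 31).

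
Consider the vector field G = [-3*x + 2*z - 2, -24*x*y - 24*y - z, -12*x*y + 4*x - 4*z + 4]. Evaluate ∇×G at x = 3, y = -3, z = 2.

(∇×G)₁ = ∂G₃/∂y − ∂G₂/∂z = -12*x + 1
(∇×G)₂ = ∂G₁/∂z − ∂G₃/∂x = 12*y - 2
(∇×G)₃ = ∂G₂/∂x − ∂G₁/∂y = -24*y
∇×G = (-12*x + 1, 12*y - 2, -24*y)
At (3, -3, 2): (-35, -38, 72).

(-35, -38, 72)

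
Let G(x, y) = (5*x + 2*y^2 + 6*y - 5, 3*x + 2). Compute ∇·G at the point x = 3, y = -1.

5

∂G₁/∂x = 5
∂G₂/∂y = 0
∇·G = 5
At (3, -1): 5.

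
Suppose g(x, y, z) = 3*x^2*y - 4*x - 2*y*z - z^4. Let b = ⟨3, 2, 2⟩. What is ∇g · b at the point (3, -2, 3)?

-286

∂g/∂x = 6*x*y - 4
∂g/∂y = 3*x^2 - 2*z
∂g/∂z = -2*y - 4*z^3
∇g at (3, -2, 3) = (-40, 21, -104)
∇g · b = (-40)(3) + (21)(2) + (-104)(2) = -286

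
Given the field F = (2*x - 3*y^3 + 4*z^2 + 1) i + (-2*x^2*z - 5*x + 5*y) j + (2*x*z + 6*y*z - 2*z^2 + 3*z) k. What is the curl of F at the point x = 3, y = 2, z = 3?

(∇×F)₁ = ∂F₃/∂y − ∂F₂/∂z = 2*x^2 + 6*z
(∇×F)₂ = ∂F₁/∂z − ∂F₃/∂x = 6*z
(∇×F)₃ = ∂F₂/∂x − ∂F₁/∂y = -4*x*z + 9*y^2 - 5
∇×F = (2*x^2 + 6*z, 6*z, -4*x*z + 9*y^2 - 5)
At (3, 2, 3): (36, 18, -5).

(36, 18, -5)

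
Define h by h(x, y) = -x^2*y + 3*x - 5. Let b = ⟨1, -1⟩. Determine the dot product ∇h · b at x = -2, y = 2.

15

∂h/∂x = -2*x*y + 3
∂h/∂y = -x^2
∇h at (-2, 2) = (11, -4)
∇h · b = (11)(1) + (-4)(-1) = 15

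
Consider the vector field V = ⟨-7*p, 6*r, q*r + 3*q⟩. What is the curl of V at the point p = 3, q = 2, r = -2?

(∇×V)₁ = ∂V₃/∂q − ∂V₂/∂r = r - 3
(∇×V)₂ = ∂V₁/∂r − ∂V₃/∂p = 0
(∇×V)₃ = ∂V₂/∂p − ∂V₁/∂q = 0
∇×V = (r - 3, 0, 0)
At (3, 2, -2): (-5, 0, 0).

(-5, 0, 0)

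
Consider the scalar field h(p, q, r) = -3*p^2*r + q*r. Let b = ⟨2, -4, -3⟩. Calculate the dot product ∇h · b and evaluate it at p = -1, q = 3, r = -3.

-24

∂h/∂p = -6*p*r
∂h/∂q = r
∂h/∂r = -3*p^2 + q
∇h at (-1, 3, -3) = (-18, -3, 0)
∇h · b = (-18)(2) + (-3)(-4) + (0)(-3) = -24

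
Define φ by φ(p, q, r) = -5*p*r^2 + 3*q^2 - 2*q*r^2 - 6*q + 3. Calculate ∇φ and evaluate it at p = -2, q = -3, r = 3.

(-45, -42, 96)

∂φ/∂p = -5*r^2
∂φ/∂q = 6*q - 2*r^2 - 6
∂φ/∂r = -10*p*r - 4*q*r
∇φ = (-5*r^2, 6*q - 2*r^2 - 6, -10*p*r - 4*q*r)
At (-2, -3, 3): (-45, -42, 96).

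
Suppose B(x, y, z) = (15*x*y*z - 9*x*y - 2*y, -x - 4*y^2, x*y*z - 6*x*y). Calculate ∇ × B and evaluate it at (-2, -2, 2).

(∇×B)₁ = ∂B₃/∂y − ∂B₂/∂z = x*z - 6*x
(∇×B)₂ = ∂B₁/∂z − ∂B₃/∂x = 15*x*y - y*z + 6*y
(∇×B)₃ = ∂B₂/∂x − ∂B₁/∂y = -15*x*z + 9*x + 1
∇×B = (x*z - 6*x, 15*x*y - y*z + 6*y, -15*x*z + 9*x + 1)
At (-2, -2, 2): (8, 52, 43).

(8, 52, 43)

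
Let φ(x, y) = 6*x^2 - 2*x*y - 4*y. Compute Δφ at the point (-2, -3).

∂²φ/∂x² = 12
∂²φ/∂y² = 0
∇²φ = 12
At (-2, -3): 12.

12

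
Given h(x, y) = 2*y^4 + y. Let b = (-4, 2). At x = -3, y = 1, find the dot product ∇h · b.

∂h/∂x = 0
∂h/∂y = 8*y^3 + 1
∇h at (-3, 1) = (0, 9)
∇h · b = (0)(-4) + (9)(2) = 18

18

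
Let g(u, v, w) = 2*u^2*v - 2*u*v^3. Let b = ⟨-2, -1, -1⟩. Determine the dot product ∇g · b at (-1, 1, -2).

∂g/∂u = 4*u*v - 2*v^3
∂g/∂v = 2*u^2 - 6*u*v^2
∂g/∂w = 0
∇g at (-1, 1, -2) = (-6, 8, 0)
∇g · b = (-6)(-2) + (8)(-1) + (0)(-1) = 4

4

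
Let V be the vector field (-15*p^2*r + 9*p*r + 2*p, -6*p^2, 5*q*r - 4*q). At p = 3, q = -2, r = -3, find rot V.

(∇×V)₁ = ∂V₃/∂q − ∂V₂/∂r = 5*r - 4
(∇×V)₂ = ∂V₁/∂r − ∂V₃/∂p = -15*p^2 + 9*p
(∇×V)₃ = ∂V₂/∂p − ∂V₁/∂q = -12*p
∇×V = (5*r - 4, -15*p^2 + 9*p, -12*p)
At (3, -2, -3): (-19, -108, -36).

(-19, -108, -36)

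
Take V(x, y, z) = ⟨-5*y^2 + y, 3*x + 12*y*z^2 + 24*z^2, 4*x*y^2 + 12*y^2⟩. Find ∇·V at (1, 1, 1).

∂V₁/∂x = 0
∂V₂/∂y = 12*z^2
∂V₃/∂z = 0
∇·V = 12*z^2
At (1, 1, 1): 12.

12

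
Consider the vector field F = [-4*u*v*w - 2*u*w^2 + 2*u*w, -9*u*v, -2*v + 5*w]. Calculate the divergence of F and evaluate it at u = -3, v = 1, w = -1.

∂F₁/∂u = -4*v*w - 2*w^2 + 2*w
∂F₂/∂v = -9*u
∂F₃/∂w = 5
∇·F = -9*u - 4*v*w - 2*w^2 + 2*w + 5
At (-3, 1, -1): 32.

32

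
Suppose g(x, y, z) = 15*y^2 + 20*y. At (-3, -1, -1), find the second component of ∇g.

-10

(∇g)_2 = ∂g/∂y = 30*y + 20
At (-3, -1, -1): -10.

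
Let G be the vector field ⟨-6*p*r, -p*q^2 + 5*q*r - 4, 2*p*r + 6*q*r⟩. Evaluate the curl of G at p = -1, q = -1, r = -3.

(∇×G)₁ = ∂G₃/∂q − ∂G₂/∂r = -5*q + 6*r
(∇×G)₂ = ∂G₁/∂r − ∂G₃/∂p = -6*p - 2*r
(∇×G)₃ = ∂G₂/∂p − ∂G₁/∂q = -q^2
∇×G = (-5*q + 6*r, -6*p - 2*r, -q^2)
At (-1, -1, -3): (-13, 12, -1).

(-13, 12, -1)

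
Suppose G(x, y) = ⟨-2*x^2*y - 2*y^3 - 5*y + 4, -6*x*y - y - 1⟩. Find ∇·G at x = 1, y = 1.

-11

∂G₁/∂x = -4*x*y
∂G₂/∂y = -6*x - 1
∇·G = -4*x*y - 6*x - 1
At (1, 1): -11.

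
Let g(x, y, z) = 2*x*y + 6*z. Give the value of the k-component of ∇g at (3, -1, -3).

6

(∇g)_3 = ∂g/∂z = 6
At (3, -1, -3): 6.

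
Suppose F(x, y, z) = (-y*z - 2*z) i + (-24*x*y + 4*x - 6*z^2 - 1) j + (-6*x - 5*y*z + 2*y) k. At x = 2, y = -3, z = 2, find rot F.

(∇×F)₁ = ∂F₃/∂y − ∂F₂/∂z = 7*z + 2
(∇×F)₂ = ∂F₁/∂z − ∂F₃/∂x = -y + 4
(∇×F)₃ = ∂F₂/∂x − ∂F₁/∂y = -24*y + z + 4
∇×F = (7*z + 2, -y + 4, -24*y + z + 4)
At (2, -3, 2): (16, 7, 78).

(16, 7, 78)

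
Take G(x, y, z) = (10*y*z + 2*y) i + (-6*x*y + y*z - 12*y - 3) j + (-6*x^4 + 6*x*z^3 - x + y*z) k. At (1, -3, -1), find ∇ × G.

(∇×G)₁ = ∂G₃/∂y − ∂G₂/∂z = -y + z
(∇×G)₂ = ∂G₁/∂z − ∂G₃/∂x = 24*x^3 + 10*y - 6*z^3 + 1
(∇×G)₃ = ∂G₂/∂x − ∂G₁/∂y = -6*y - 10*z - 2
∇×G = (-y + z, 24*x^3 + 10*y - 6*z^3 + 1, -6*y - 10*z - 2)
At (1, -3, -1): (2, 1, 26).

(2, 1, 26)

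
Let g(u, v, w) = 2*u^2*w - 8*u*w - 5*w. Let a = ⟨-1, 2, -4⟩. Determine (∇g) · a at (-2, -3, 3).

-28

∂g/∂u = 4*u*w - 8*w
∂g/∂v = 0
∂g/∂w = 2*u^2 - 8*u - 5
∇g at (-2, -3, 3) = (-48, 0, 19)
∇g · a = (-48)(-1) + (0)(2) + (19)(-4) = -28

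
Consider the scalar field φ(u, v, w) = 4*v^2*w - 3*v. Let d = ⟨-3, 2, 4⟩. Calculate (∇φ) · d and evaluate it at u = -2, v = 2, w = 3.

154

∂φ/∂u = 0
∂φ/∂v = 8*v*w - 3
∂φ/∂w = 4*v^2
∇φ at (-2, 2, 3) = (0, 45, 16)
∇φ · d = (0)(-3) + (45)(2) + (16)(4) = 154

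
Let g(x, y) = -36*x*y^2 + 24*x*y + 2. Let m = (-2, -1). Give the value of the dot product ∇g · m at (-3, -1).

∂g/∂x = -36*y^2 + 24*y
∂g/∂y = -72*x*y + 24*x
∇g at (-3, -1) = (-60, -288)
∇g · m = (-60)(-2) + (-288)(-1) = 408

408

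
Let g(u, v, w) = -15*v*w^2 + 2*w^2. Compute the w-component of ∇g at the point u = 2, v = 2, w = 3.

(∇g)_3 = ∂g/∂w = -30*v*w + 4*w
At (2, 2, 3): -168.

-168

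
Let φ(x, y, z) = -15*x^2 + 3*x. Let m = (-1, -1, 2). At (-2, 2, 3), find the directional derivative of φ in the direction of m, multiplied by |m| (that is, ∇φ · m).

-63

∂φ/∂x = -30*x + 3
∂φ/∂y = 0
∂φ/∂z = 0
∇φ at (-2, 2, 3) = (63, 0, 0)
∇φ · m = (63)(-1) + (0)(-1) + (0)(2) = -63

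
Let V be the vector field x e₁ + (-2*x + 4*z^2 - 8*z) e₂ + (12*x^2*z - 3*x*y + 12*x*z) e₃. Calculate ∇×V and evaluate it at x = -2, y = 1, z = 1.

(∇×V)₁ = ∂V₃/∂y − ∂V₂/∂z = -3*x - 8*z + 8
(∇×V)₂ = ∂V₁/∂z − ∂V₃/∂x = -24*x*z + 3*y - 12*z
(∇×V)₃ = ∂V₂/∂x − ∂V₁/∂y = -2
∇×V = (-3*x - 8*z + 8, -24*x*z + 3*y - 12*z, -2)
At (-2, 1, 1): (6, 39, -2).

(6, 39, -2)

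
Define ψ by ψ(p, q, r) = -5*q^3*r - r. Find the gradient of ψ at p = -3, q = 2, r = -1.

(0, 60, -41)

∂ψ/∂p = 0
∂ψ/∂q = -15*q^2*r
∂ψ/∂r = -5*q^3 - 1
∇ψ = (0, -15*q^2*r, -5*q^3 - 1)
At (-3, 2, -1): (0, 60, -41).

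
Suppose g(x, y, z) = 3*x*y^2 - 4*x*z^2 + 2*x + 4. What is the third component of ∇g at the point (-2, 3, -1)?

(∇g)_3 = ∂g/∂z = -8*x*z
At (-2, 3, -1): -16.

-16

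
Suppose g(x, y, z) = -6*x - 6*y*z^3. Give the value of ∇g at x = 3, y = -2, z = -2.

∂g/∂x = -6
∂g/∂y = -6*z^3
∂g/∂z = -18*y*z^2
∇g = (-6, -6*z^3, -18*y*z^2)
At (3, -2, -2): (-6, 48, 144).

(-6, 48, 144)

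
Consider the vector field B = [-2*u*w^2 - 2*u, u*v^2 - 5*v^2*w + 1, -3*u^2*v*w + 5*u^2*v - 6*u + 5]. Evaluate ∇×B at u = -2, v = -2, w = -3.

(76, -130, 4)

(∇×B)₁ = ∂B₃/∂v − ∂B₂/∂w = -3*u^2*w + 5*u^2 + 5*v^2
(∇×B)₂ = ∂B₁/∂w − ∂B₃/∂u = 6*u*v*w - 10*u*v - 4*u*w + 6
(∇×B)₃ = ∂B₂/∂u − ∂B₁/∂v = v^2
∇×B = (-3*u^2*w + 5*u^2 + 5*v^2, 6*u*v*w - 10*u*v - 4*u*w + 6, v^2)
At (-2, -2, -3): (76, -130, 4).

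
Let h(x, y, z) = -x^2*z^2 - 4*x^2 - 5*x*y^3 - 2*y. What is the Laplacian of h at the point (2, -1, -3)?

26

∂²h/∂x² = -2*(z^2 + 4)
∂²h/∂y² = -30*x*y
∂²h/∂z² = -2*x^2
∇²h = -2*x^2 - 30*x*y - 2*z^2 - 8
At (2, -1, -3): 26.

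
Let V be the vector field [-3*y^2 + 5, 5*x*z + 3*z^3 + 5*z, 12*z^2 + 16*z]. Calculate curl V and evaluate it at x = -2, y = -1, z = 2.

(∇×V)₁ = ∂V₃/∂y − ∂V₂/∂z = -5*x - 9*z^2 - 5
(∇×V)₂ = ∂V₁/∂z − ∂V₃/∂x = 0
(∇×V)₃ = ∂V₂/∂x − ∂V₁/∂y = 6*y + 5*z
∇×V = (-5*x - 9*z^2 - 5, 0, 6*y + 5*z)
At (-2, -1, 2): (-31, 0, 4).

(-31, 0, 4)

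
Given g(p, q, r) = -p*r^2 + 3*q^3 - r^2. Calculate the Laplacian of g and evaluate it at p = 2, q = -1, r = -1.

-24

∂²g/∂p² = 0
∂²g/∂q² = 18*q
∂²g/∂r² = -2*(p + 1)
∇²g = -2*p + 18*q - 2
At (2, -1, -1): -24.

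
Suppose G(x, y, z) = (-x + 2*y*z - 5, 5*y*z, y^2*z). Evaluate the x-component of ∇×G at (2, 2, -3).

-22

(∇×G)_1 = ∂G₃/∂y − ∂G₂/∂z
= 2*y*z − (5*y)
= 2*y*z - 5*y
At (2, 2, -3): -22.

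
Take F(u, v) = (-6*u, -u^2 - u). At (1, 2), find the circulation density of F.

∂F₂/∂u = -2*u - 1
∂F₁/∂v = 0
Scalar curl = -2*u - 1
At (1, 2): -3.

-3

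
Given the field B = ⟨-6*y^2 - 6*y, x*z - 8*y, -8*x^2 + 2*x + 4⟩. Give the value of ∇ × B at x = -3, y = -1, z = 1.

(∇×B)₁ = ∂B₃/∂y − ∂B₂/∂z = -x
(∇×B)₂ = ∂B₁/∂z − ∂B₃/∂x = 16*x - 2
(∇×B)₃ = ∂B₂/∂x − ∂B₁/∂y = 12*y + z + 6
∇×B = (-x, 16*x - 2, 12*y + z + 6)
At (-3, -1, 1): (3, -50, -5).

(3, -50, -5)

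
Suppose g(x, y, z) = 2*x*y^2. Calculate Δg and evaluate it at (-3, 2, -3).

∂²g/∂x² = 0
∂²g/∂y² = 4*x
∂²g/∂z² = 0
∇²g = 4*x
At (-3, 2, -3): -12.

-12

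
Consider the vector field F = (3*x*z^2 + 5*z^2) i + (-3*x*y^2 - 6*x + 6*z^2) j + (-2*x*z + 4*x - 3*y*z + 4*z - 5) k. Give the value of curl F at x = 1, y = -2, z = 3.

(∇×F)₁ = ∂F₃/∂y − ∂F₂/∂z = -15*z
(∇×F)₂ = ∂F₁/∂z − ∂F₃/∂x = 6*x*z + 12*z - 4
(∇×F)₃ = ∂F₂/∂x − ∂F₁/∂y = -3*y^2 - 6
∇×F = (-15*z, 6*x*z + 12*z - 4, -3*y^2 - 6)
At (1, -2, 3): (-45, 50, -18).

(-45, 50, -18)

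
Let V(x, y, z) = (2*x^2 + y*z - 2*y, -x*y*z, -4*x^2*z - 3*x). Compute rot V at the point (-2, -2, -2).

(∇×V)₁ = ∂V₃/∂y − ∂V₂/∂z = x*y
(∇×V)₂ = ∂V₁/∂z − ∂V₃/∂x = 8*x*z + y + 3
(∇×V)₃ = ∂V₂/∂x − ∂V₁/∂y = -y*z - z + 2
∇×V = (x*y, 8*x*z + y + 3, -y*z - z + 2)
At (-2, -2, -2): (4, 33, 0).

(4, 33, 0)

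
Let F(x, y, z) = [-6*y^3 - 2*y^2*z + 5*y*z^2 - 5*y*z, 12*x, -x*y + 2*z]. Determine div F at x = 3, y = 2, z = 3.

2

∂F₁/∂x = 0
∂F₂/∂y = 0
∂F₃/∂z = 2
∇·F = 2
At (3, 2, 3): 2.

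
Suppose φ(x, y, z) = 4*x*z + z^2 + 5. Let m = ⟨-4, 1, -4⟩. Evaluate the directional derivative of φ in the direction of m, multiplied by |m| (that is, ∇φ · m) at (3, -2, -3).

24

∂φ/∂x = 4*z
∂φ/∂y = 0
∂φ/∂z = 4*x + 2*z
∇φ at (3, -2, -3) = (-12, 0, 6)
∇φ · m = (-12)(-4) + (0)(1) + (6)(-4) = 24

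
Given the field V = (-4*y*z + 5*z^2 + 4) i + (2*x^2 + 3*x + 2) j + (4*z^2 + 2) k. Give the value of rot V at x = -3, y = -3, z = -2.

(0, -8, -17)

(∇×V)₁ = ∂V₃/∂y − ∂V₂/∂z = 0
(∇×V)₂ = ∂V₁/∂z − ∂V₃/∂x = -4*y + 10*z
(∇×V)₃ = ∂V₂/∂x − ∂V₁/∂y = 4*x + 4*z + 3
∇×V = (0, -4*y + 10*z, 4*x + 4*z + 3)
At (-3, -3, -2): (0, -8, -17).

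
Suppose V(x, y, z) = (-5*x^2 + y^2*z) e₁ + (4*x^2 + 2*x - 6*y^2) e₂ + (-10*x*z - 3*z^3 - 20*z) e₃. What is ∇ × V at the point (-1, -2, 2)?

(∇×V)₁ = ∂V₃/∂y − ∂V₂/∂z = 0
(∇×V)₂ = ∂V₁/∂z − ∂V₃/∂x = y^2 + 10*z
(∇×V)₃ = ∂V₂/∂x − ∂V₁/∂y = 8*x - 2*y*z + 2
∇×V = (0, y^2 + 10*z, 8*x - 2*y*z + 2)
At (-1, -2, 2): (0, 24, 2).

(0, 24, 2)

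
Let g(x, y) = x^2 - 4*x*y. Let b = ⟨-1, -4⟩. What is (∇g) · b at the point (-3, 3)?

-30

∂g/∂x = 2*x - 4*y
∂g/∂y = -4*x
∇g at (-3, 3) = (-18, 12)
∇g · b = (-18)(-1) + (12)(-4) = -30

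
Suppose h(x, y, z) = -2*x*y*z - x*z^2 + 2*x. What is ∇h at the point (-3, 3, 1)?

∂h/∂x = -2*y*z - z^2 + 2
∂h/∂y = -2*x*z
∂h/∂z = -2*x*y - 2*x*z
∇h = (-2*y*z - z^2 + 2, -2*x*z, -2*x*y - 2*x*z)
At (-3, 3, 1): (-5, 6, 24).

(-5, 6, 24)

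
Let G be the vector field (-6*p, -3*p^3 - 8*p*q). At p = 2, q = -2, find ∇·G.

∂G₁/∂p = -6
∂G₂/∂q = -8*p
∇·G = -8*p - 6
At (2, -2): -22.

-22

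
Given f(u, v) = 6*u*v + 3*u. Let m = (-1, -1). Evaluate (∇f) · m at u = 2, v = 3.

-33

∂f/∂u = 6*v + 3
∂f/∂v = 6*u
∇f at (2, 3) = (21, 12)
∇f · m = (21)(-1) + (12)(-1) = -33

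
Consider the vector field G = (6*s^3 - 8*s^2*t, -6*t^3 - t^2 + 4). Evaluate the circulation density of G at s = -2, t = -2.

32

∂G₂/∂s = 0
∂G₁/∂t = -8*s^2
Scalar curl = 8*s^2
At (-2, -2): 32.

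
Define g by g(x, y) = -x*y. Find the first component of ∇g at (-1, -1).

1

(∇g)_1 = ∂g/∂x = -y
At (-1, -1): 1.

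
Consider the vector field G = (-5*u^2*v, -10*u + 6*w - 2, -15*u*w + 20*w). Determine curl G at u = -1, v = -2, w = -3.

(∇×G)₁ = ∂G₃/∂v − ∂G₂/∂w = -6
(∇×G)₂ = ∂G₁/∂w − ∂G₃/∂u = 15*w
(∇×G)₃ = ∂G₂/∂u − ∂G₁/∂v = 5*u^2 - 10
∇×G = (-6, 15*w, 5*u^2 - 10)
At (-1, -2, -3): (-6, -45, -5).

(-6, -45, -5)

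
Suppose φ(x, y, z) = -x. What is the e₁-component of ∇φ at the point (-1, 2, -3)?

-1

(∇φ)_1 = ∂φ/∂x = -1
At (-1, 2, -3): -1.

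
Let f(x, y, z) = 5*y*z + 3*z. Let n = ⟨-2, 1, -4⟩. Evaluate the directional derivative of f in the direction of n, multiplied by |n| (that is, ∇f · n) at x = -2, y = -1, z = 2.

∂f/∂x = 0
∂f/∂y = 5*z
∂f/∂z = 5*y + 3
∇f at (-2, -1, 2) = (0, 10, -2)
∇f · n = (0)(-2) + (10)(1) + (-2)(-4) = 18

18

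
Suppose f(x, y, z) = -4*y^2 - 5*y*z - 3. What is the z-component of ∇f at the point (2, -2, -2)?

10

(∇f)_3 = ∂f/∂z = -5*y
At (2, -2, -2): 10.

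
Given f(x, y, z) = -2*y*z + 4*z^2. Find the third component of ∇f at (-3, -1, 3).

(∇f)_3 = ∂f/∂z = -2*y + 8*z
At (-3, -1, 3): 26.

26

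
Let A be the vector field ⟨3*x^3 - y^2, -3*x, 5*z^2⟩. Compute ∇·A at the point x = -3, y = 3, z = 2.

101

∂A₁/∂x = 9*x^2
∂A₂/∂y = 0
∂A₃/∂z = 10*z
∇·A = 9*x^2 + 10*z
At (-3, 3, 2): 101.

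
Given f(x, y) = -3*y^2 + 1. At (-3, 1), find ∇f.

∂f/∂x = 0
∂f/∂y = -6*y
∇f = (0, -6*y)
At (-3, 1): (0, -6).

(0, -6)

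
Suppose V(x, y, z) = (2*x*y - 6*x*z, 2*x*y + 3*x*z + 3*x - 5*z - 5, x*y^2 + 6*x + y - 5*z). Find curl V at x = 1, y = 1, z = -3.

(5, -13, -6)

(∇×V)₁ = ∂V₃/∂y − ∂V₂/∂z = 2*x*y - 3*x + 6
(∇×V)₂ = ∂V₁/∂z − ∂V₃/∂x = -6*x - y^2 - 6
(∇×V)₃ = ∂V₂/∂x − ∂V₁/∂y = -2*x + 2*y + 3*z + 3
∇×V = (2*x*y - 3*x + 6, -6*x - y^2 - 6, -2*x + 2*y + 3*z + 3)
At (1, 1, -3): (5, -13, -6).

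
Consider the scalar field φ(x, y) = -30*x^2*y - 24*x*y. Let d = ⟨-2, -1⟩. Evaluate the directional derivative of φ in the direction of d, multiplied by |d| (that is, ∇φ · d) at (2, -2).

∂φ/∂x = -60*x*y - 24*y
∂φ/∂y = -30*x^2 - 24*x
∇φ at (2, -2) = (288, -168)
∇φ · d = (288)(-2) + (-168)(-1) = -408

-408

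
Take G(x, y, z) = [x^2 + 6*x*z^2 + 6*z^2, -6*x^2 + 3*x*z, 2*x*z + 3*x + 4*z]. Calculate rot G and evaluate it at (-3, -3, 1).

(∇×G)₁ = ∂G₃/∂y − ∂G₂/∂z = -3*x
(∇×G)₂ = ∂G₁/∂z − ∂G₃/∂x = 12*x*z + 10*z - 3
(∇×G)₃ = ∂G₂/∂x − ∂G₁/∂y = -12*x + 3*z
∇×G = (-3*x, 12*x*z + 10*z - 3, -12*x + 3*z)
At (-3, -3, 1): (9, -29, 39).

(9, -29, 39)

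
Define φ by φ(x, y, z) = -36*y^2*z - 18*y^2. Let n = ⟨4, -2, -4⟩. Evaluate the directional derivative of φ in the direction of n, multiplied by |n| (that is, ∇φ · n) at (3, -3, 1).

∂φ/∂x = 0
∂φ/∂y = -72*y*z - 36*y
∂φ/∂z = -36*y^2
∇φ at (3, -3, 1) = (0, 324, -324)
∇φ · n = (0)(4) + (324)(-2) + (-324)(-4) = 648

648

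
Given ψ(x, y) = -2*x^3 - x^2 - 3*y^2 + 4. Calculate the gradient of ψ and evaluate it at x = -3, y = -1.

∂ψ/∂x = -6*x^2 - 2*x
∂ψ/∂y = -6*y
∇ψ = (-6*x^2 - 2*x, -6*y)
At (-3, -1): (-48, 6).

(-48, 6)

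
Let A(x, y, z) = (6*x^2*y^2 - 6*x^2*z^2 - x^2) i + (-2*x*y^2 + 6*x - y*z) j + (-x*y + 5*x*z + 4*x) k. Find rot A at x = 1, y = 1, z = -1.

(0, 14, -8)

(∇×A)₁ = ∂A₃/∂y − ∂A₂/∂z = -x + y
(∇×A)₂ = ∂A₁/∂z − ∂A₃/∂x = -12*x^2*z + y - 5*z - 4
(∇×A)₃ = ∂A₂/∂x − ∂A₁/∂y = -12*x^2*y - 2*y^2 + 6
∇×A = (-x + y, -12*x^2*z + y - 5*z - 4, -12*x^2*y - 2*y^2 + 6)
At (1, 1, -1): (0, 14, -8).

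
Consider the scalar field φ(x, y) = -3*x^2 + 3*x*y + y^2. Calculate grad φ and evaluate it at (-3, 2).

∂φ/∂x = -6*x + 3*y
∂φ/∂y = 3*x + 2*y
∇φ = (-6*x + 3*y, 3*x + 2*y)
At (-3, 2): (24, -5).

(24, -5)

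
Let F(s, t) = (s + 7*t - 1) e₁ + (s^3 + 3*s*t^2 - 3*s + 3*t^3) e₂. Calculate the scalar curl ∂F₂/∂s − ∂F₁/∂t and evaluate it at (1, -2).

∂F₂/∂s = 3*s^2 + 3*t^2 - 3
∂F₁/∂t = 7
Scalar curl = 3*s^2 + 3*t^2 - 10
At (1, -2): 5.

5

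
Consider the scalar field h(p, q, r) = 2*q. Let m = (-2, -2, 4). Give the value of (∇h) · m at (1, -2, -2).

-4

∂h/∂p = 0
∂h/∂q = 2
∂h/∂r = 0
∇h at (1, -2, -2) = (0, 2, 0)
∇h · m = (0)(-2) + (2)(-2) + (0)(4) = -4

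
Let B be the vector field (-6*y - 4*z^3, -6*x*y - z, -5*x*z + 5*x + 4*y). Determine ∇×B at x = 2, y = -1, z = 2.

(∇×B)₁ = ∂B₃/∂y − ∂B₂/∂z = 5
(∇×B)₂ = ∂B₁/∂z − ∂B₃/∂x = -12*z^2 + 5*z - 5
(∇×B)₃ = ∂B₂/∂x − ∂B₁/∂y = -6*y + 6
∇×B = (5, -12*z^2 + 5*z - 5, -6*y + 6)
At (2, -1, 2): (5, -43, 12).

(5, -43, 12)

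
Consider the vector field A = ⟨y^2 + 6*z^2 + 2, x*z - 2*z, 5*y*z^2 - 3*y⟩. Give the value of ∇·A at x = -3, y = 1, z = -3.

-30

∂A₁/∂x = 0
∂A₂/∂y = 0
∂A₃/∂z = 10*y*z
∇·A = 10*y*z
At (-3, 1, -3): -30.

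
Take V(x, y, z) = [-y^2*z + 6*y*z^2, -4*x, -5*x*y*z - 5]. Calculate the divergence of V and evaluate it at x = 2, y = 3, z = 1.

∂V₁/∂x = 0
∂V₂/∂y = 0
∂V₃/∂z = -5*x*y
∇·V = -5*x*y
At (2, 3, 1): -30.

-30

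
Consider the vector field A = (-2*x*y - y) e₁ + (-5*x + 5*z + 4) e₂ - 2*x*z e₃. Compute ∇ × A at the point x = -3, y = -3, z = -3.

(∇×A)₁ = ∂A₃/∂y − ∂A₂/∂z = -5
(∇×A)₂ = ∂A₁/∂z − ∂A₃/∂x = 2*z
(∇×A)₃ = ∂A₂/∂x − ∂A₁/∂y = 2*x - 4
∇×A = (-5, 2*z, 2*x - 4)
At (-3, -3, -3): (-5, -6, -10).

(-5, -6, -10)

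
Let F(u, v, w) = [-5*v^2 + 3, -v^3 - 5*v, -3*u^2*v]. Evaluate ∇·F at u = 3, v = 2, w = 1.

∂F₁/∂u = 0
∂F₂/∂v = -3*v^2 - 5
∂F₃/∂w = 0
∇·F = -3*v^2 - 5
At (3, 2, 1): -17.

-17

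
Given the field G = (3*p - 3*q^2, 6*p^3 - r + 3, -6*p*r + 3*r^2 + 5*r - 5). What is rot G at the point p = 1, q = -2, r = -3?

(∇×G)₁ = ∂G₃/∂q − ∂G₂/∂r = 1
(∇×G)₂ = ∂G₁/∂r − ∂G₃/∂p = 6*r
(∇×G)₃ = ∂G₂/∂p − ∂G₁/∂q = 18*p^2 + 6*q
∇×G = (1, 6*r, 18*p^2 + 6*q)
At (1, -2, -3): (1, -18, 6).

(1, -18, 6)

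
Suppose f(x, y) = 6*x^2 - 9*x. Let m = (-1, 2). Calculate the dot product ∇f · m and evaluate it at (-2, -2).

33

∂f/∂x = 12*x - 9
∂f/∂y = 0
∇f at (-2, -2) = (-33, 0)
∇f · m = (-33)(-1) + (0)(2) = 33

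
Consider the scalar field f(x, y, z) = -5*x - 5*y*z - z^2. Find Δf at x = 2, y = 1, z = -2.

∂²f/∂x² = 0
∂²f/∂y² = 0
∂²f/∂z² = -2
∇²f = -2
At (2, 1, -2): -2.

-2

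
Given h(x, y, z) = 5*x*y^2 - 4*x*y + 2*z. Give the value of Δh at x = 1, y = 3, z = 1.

∂²h/∂x² = 0
∂²h/∂y² = 10*x
∂²h/∂z² = 0
∇²h = 10*x
At (1, 3, 1): 10.

10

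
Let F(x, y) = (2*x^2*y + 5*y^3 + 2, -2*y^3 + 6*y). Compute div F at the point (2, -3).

∂F₁/∂x = 4*x*y
∂F₂/∂y = -6*y^2 + 6
∇·F = 4*x*y - 6*y^2 + 6
At (2, -3): -72.

-72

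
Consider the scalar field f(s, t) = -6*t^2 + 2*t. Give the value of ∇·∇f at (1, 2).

∂²f/∂s² = 0
∂²f/∂t² = -12
∇²f = -12
At (1, 2): -12.

-12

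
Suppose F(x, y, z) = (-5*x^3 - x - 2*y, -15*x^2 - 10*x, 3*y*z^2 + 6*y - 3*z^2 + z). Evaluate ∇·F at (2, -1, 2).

∂F₁/∂x = -15*x^2 - 1
∂F₂/∂y = 0
∂F₃/∂z = 6*y*z - 6*z + 1
∇·F = -15*x^2 + 6*y*z - 6*z
At (2, -1, 2): -84.

-84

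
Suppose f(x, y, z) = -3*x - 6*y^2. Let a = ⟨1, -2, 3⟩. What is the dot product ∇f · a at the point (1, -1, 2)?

-27

∂f/∂x = -3
∂f/∂y = -12*y
∂f/∂z = 0
∇f at (1, -1, 2) = (-3, 12, 0)
∇f · a = (-3)(1) + (12)(-2) + (0)(3) = -27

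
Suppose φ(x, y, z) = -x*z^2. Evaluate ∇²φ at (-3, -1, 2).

6

∂²φ/∂x² = 0
∂²φ/∂y² = 0
∂²φ/∂z² = -2*x
∇²φ = -2*x
At (-3, -1, 2): 6.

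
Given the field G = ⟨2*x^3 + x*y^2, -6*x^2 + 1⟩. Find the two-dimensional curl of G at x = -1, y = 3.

18

∂G₂/∂x = -12*x
∂G₁/∂y = 2*x*y
Scalar curl = -2*x*y - 12*x
At (-1, 3): 18.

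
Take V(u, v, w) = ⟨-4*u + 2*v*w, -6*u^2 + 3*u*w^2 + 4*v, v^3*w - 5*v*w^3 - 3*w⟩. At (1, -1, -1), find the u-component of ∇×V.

(∇×V)_1 = ∂V₃/∂v − ∂V₂/∂w
= 3*v^2*w - 5*w^3 − (6*u*w)
= -6*u*w + 3*v^2*w - 5*w^3
At (1, -1, -1): 8.

8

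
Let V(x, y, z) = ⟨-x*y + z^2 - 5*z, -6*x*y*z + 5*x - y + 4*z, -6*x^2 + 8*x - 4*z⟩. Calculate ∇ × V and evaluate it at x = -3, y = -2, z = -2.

(∇×V)₁ = ∂V₃/∂y − ∂V₂/∂z = 6*x*y - 4
(∇×V)₂ = ∂V₁/∂z − ∂V₃/∂x = 12*x + 2*z - 13
(∇×V)₃ = ∂V₂/∂x − ∂V₁/∂y = x - 6*y*z + 5
∇×V = (6*x*y - 4, 12*x + 2*z - 13, x - 6*y*z + 5)
At (-3, -2, -2): (32, -53, -22).

(32, -53, -22)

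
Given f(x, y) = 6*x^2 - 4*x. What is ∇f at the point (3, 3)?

∂f/∂x = 12*x - 4
∂f/∂y = 0
∇f = (12*x - 4, 0)
At (3, 3): (32, 0).

(32, 0)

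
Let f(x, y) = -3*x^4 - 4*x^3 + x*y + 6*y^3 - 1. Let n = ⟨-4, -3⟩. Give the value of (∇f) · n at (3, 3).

1221

∂f/∂x = -12*x^3 - 12*x^2 + y
∂f/∂y = x + 18*y^2
∇f at (3, 3) = (-429, 165)
∇f · n = (-429)(-4) + (165)(-3) = 1221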